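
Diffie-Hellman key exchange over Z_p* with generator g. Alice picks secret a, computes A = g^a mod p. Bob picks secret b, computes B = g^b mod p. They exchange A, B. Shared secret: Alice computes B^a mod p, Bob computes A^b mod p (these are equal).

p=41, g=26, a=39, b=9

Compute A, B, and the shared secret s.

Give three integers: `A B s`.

A = 26^39 mod 41  (bits of 39 = 100111)
  bit 0 = 1: r = r^2 * 26 mod 41 = 1^2 * 26 = 1*26 = 26
  bit 1 = 0: r = r^2 mod 41 = 26^2 = 20
  bit 2 = 0: r = r^2 mod 41 = 20^2 = 31
  bit 3 = 1: r = r^2 * 26 mod 41 = 31^2 * 26 = 18*26 = 17
  bit 4 = 1: r = r^2 * 26 mod 41 = 17^2 * 26 = 2*26 = 11
  bit 5 = 1: r = r^2 * 26 mod 41 = 11^2 * 26 = 39*26 = 30
  -> A = 30
B = 26^9 mod 41  (bits of 9 = 1001)
  bit 0 = 1: r = r^2 * 26 mod 41 = 1^2 * 26 = 1*26 = 26
  bit 1 = 0: r = r^2 mod 41 = 26^2 = 20
  bit 2 = 0: r = r^2 mod 41 = 20^2 = 31
  bit 3 = 1: r = r^2 * 26 mod 41 = 31^2 * 26 = 18*26 = 17
  -> B = 17
s = B^a = 17^39 mod 41  (bits of 39 = 100111)
  bit 0 = 1: r = r^2 * 17 mod 41 = 1^2 * 17 = 1*17 = 17
  bit 1 = 0: r = r^2 mod 41 = 17^2 = 2
  bit 2 = 0: r = r^2 mod 41 = 2^2 = 4
  bit 3 = 1: r = r^2 * 17 mod 41 = 4^2 * 17 = 16*17 = 26
  bit 4 = 1: r = r^2 * 17 mod 41 = 26^2 * 17 = 20*17 = 12
  bit 5 = 1: r = r^2 * 17 mod 41 = 12^2 * 17 = 21*17 = 29
  -> s = B^a = 29

Answer: 30 17 29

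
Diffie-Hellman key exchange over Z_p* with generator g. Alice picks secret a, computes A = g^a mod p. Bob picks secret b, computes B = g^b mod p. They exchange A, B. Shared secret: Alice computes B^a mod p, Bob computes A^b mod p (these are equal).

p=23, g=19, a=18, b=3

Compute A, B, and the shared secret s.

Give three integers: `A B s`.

Answer: 8 5 6

Derivation:
A = 19^18 mod 23  (bits of 18 = 10010)
  bit 0 = 1: r = r^2 * 19 mod 23 = 1^2 * 19 = 1*19 = 19
  bit 1 = 0: r = r^2 mod 23 = 19^2 = 16
  bit 2 = 0: r = r^2 mod 23 = 16^2 = 3
  bit 3 = 1: r = r^2 * 19 mod 23 = 3^2 * 19 = 9*19 = 10
  bit 4 = 0: r = r^2 mod 23 = 10^2 = 8
  -> A = 8
B = 19^3 mod 23  (bits of 3 = 11)
  bit 0 = 1: r = r^2 * 19 mod 23 = 1^2 * 19 = 1*19 = 19
  bit 1 = 1: r = r^2 * 19 mod 23 = 19^2 * 19 = 16*19 = 5
  -> B = 5
s = B^a = 5^18 mod 23  (bits of 18 = 10010)
  bit 0 = 1: r = r^2 * 5 mod 23 = 1^2 * 5 = 1*5 = 5
  bit 1 = 0: r = r^2 mod 23 = 5^2 = 2
  bit 2 = 0: r = r^2 mod 23 = 2^2 = 4
  bit 3 = 1: r = r^2 * 5 mod 23 = 4^2 * 5 = 16*5 = 11
  bit 4 = 0: r = r^2 mod 23 = 11^2 = 6
  -> s = B^a = 6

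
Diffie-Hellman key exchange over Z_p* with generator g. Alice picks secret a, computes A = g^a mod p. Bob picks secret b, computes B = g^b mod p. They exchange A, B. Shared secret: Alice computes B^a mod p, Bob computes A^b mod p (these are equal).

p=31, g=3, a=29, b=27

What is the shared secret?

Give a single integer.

A = 3^29 mod 31  (bits of 29 = 11101)
  bit 0 = 1: r = r^2 * 3 mod 31 = 1^2 * 3 = 1*3 = 3
  bit 1 = 1: r = r^2 * 3 mod 31 = 3^2 * 3 = 9*3 = 27
  bit 2 = 1: r = r^2 * 3 mod 31 = 27^2 * 3 = 16*3 = 17
  bit 3 = 0: r = r^2 mod 31 = 17^2 = 10
  bit 4 = 1: r = r^2 * 3 mod 31 = 10^2 * 3 = 7*3 = 21
  -> A = 21
B = 3^27 mod 31  (bits of 27 = 11011)
  bit 0 = 1: r = r^2 * 3 mod 31 = 1^2 * 3 = 1*3 = 3
  bit 1 = 1: r = r^2 * 3 mod 31 = 3^2 * 3 = 9*3 = 27
  bit 2 = 0: r = r^2 mod 31 = 27^2 = 16
  bit 3 = 1: r = r^2 * 3 mod 31 = 16^2 * 3 = 8*3 = 24
  bit 4 = 1: r = r^2 * 3 mod 31 = 24^2 * 3 = 18*3 = 23
  -> B = 23
s = B^a = 23^29 mod 31  (bits of 29 = 11101)
  bit 0 = 1: r = r^2 * 23 mod 31 = 1^2 * 23 = 1*23 = 23
  bit 1 = 1: r = r^2 * 23 mod 31 = 23^2 * 23 = 2*23 = 15
  bit 2 = 1: r = r^2 * 23 mod 31 = 15^2 * 23 = 8*23 = 29
  bit 3 = 0: r = r^2 mod 31 = 29^2 = 4
  bit 4 = 1: r = r^2 * 23 mod 31 = 4^2 * 23 = 16*23 = 27
  -> s = B^a = 27

Answer: 27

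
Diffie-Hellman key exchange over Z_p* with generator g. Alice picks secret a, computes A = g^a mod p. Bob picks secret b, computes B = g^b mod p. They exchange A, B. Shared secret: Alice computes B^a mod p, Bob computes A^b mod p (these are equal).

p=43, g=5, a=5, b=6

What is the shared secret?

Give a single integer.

A = 5^5 mod 43  (bits of 5 = 101)
  bit 0 = 1: r = r^2 * 5 mod 43 = 1^2 * 5 = 1*5 = 5
  bit 1 = 0: r = r^2 mod 43 = 5^2 = 25
  bit 2 = 1: r = r^2 * 5 mod 43 = 25^2 * 5 = 23*5 = 29
  -> A = 29
B = 5^6 mod 43  (bits of 6 = 110)
  bit 0 = 1: r = r^2 * 5 mod 43 = 1^2 * 5 = 1*5 = 5
  bit 1 = 1: r = r^2 * 5 mod 43 = 5^2 * 5 = 25*5 = 39
  bit 2 = 0: r = r^2 mod 43 = 39^2 = 16
  -> B = 16
s = B^a = 16^5 mod 43  (bits of 5 = 101)
  bit 0 = 1: r = r^2 * 16 mod 43 = 1^2 * 16 = 1*16 = 16
  bit 1 = 0: r = r^2 mod 43 = 16^2 = 41
  bit 2 = 1: r = r^2 * 16 mod 43 = 41^2 * 16 = 4*16 = 21
  -> s = B^a = 21

Answer: 21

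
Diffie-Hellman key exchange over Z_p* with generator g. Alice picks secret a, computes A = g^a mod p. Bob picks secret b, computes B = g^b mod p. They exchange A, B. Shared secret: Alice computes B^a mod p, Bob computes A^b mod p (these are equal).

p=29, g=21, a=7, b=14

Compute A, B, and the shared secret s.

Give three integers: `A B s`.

A = 21^7 mod 29  (bits of 7 = 111)
  bit 0 = 1: r = r^2 * 21 mod 29 = 1^2 * 21 = 1*21 = 21
  bit 1 = 1: r = r^2 * 21 mod 29 = 21^2 * 21 = 6*21 = 10
  bit 2 = 1: r = r^2 * 21 mod 29 = 10^2 * 21 = 13*21 = 12
  -> A = 12
B = 21^14 mod 29  (bits of 14 = 1110)
  bit 0 = 1: r = r^2 * 21 mod 29 = 1^2 * 21 = 1*21 = 21
  bit 1 = 1: r = r^2 * 21 mod 29 = 21^2 * 21 = 6*21 = 10
  bit 2 = 1: r = r^2 * 21 mod 29 = 10^2 * 21 = 13*21 = 12
  bit 3 = 0: r = r^2 mod 29 = 12^2 = 28
  -> B = 28
s = B^a = 28^7 mod 29  (bits of 7 = 111)
  bit 0 = 1: r = r^2 * 28 mod 29 = 1^2 * 28 = 1*28 = 28
  bit 1 = 1: r = r^2 * 28 mod 29 = 28^2 * 28 = 1*28 = 28
  bit 2 = 1: r = r^2 * 28 mod 29 = 28^2 * 28 = 1*28 = 28
  -> s = B^a = 28

Answer: 12 28 28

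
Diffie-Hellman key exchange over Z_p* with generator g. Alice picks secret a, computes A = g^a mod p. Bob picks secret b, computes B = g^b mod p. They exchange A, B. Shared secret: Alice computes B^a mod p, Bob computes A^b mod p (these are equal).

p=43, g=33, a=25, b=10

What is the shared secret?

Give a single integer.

A = 33^25 mod 43  (bits of 25 = 11001)
  bit 0 = 1: r = r^2 * 33 mod 43 = 1^2 * 33 = 1*33 = 33
  bit 1 = 1: r = r^2 * 33 mod 43 = 33^2 * 33 = 14*33 = 32
  bit 2 = 0: r = r^2 mod 43 = 32^2 = 35
  bit 3 = 0: r = r^2 mod 43 = 35^2 = 21
  bit 4 = 1: r = r^2 * 33 mod 43 = 21^2 * 33 = 11*33 = 19
  -> A = 19
B = 33^10 mod 43  (bits of 10 = 1010)
  bit 0 = 1: r = r^2 * 33 mod 43 = 1^2 * 33 = 1*33 = 33
  bit 1 = 0: r = r^2 mod 43 = 33^2 = 14
  bit 2 = 1: r = r^2 * 33 mod 43 = 14^2 * 33 = 24*33 = 18
  bit 3 = 0: r = r^2 mod 43 = 18^2 = 23
  -> B = 23
s = B^a = 23^25 mod 43  (bits of 25 = 11001)
  bit 0 = 1: r = r^2 * 23 mod 43 = 1^2 * 23 = 1*23 = 23
  bit 1 = 1: r = r^2 * 23 mod 43 = 23^2 * 23 = 13*23 = 41
  bit 2 = 0: r = r^2 mod 43 = 41^2 = 4
  bit 3 = 0: r = r^2 mod 43 = 4^2 = 16
  bit 4 = 1: r = r^2 * 23 mod 43 = 16^2 * 23 = 41*23 = 40
  -> s = B^a = 40

Answer: 40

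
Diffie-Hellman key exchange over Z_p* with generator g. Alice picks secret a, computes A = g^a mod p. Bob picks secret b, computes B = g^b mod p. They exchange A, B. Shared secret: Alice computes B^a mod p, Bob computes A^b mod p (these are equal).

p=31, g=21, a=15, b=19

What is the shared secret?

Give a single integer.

A = 21^15 mod 31  (bits of 15 = 1111)
  bit 0 = 1: r = r^2 * 21 mod 31 = 1^2 * 21 = 1*21 = 21
  bit 1 = 1: r = r^2 * 21 mod 31 = 21^2 * 21 = 7*21 = 23
  bit 2 = 1: r = r^2 * 21 mod 31 = 23^2 * 21 = 2*21 = 11
  bit 3 = 1: r = r^2 * 21 mod 31 = 11^2 * 21 = 28*21 = 30
  -> A = 30
B = 21^19 mod 31  (bits of 19 = 10011)
  bit 0 = 1: r = r^2 * 21 mod 31 = 1^2 * 21 = 1*21 = 21
  bit 1 = 0: r = r^2 mod 31 = 21^2 = 7
  bit 2 = 0: r = r^2 mod 31 = 7^2 = 18
  bit 3 = 1: r = r^2 * 21 mod 31 = 18^2 * 21 = 14*21 = 15
  bit 4 = 1: r = r^2 * 21 mod 31 = 15^2 * 21 = 8*21 = 13
  -> B = 13
s = B^a = 13^15 mod 31  (bits of 15 = 1111)
  bit 0 = 1: r = r^2 * 13 mod 31 = 1^2 * 13 = 1*13 = 13
  bit 1 = 1: r = r^2 * 13 mod 31 = 13^2 * 13 = 14*13 = 27
  bit 2 = 1: r = r^2 * 13 mod 31 = 27^2 * 13 = 16*13 = 22
  bit 3 = 1: r = r^2 * 13 mod 31 = 22^2 * 13 = 19*13 = 30
  -> s = B^a = 30

Answer: 30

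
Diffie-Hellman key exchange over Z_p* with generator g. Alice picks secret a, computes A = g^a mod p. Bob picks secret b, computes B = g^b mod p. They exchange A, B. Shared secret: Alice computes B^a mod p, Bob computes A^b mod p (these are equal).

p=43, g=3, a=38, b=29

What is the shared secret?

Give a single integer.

A = 3^38 mod 43  (bits of 38 = 100110)
  bit 0 = 1: r = r^2 * 3 mod 43 = 1^2 * 3 = 1*3 = 3
  bit 1 = 0: r = r^2 mod 43 = 3^2 = 9
  bit 2 = 0: r = r^2 mod 43 = 9^2 = 38
  bit 3 = 1: r = r^2 * 3 mod 43 = 38^2 * 3 = 25*3 = 32
  bit 4 = 1: r = r^2 * 3 mod 43 = 32^2 * 3 = 35*3 = 19
  bit 5 = 0: r = r^2 mod 43 = 19^2 = 17
  -> A = 17
B = 3^29 mod 43  (bits of 29 = 11101)
  bit 0 = 1: r = r^2 * 3 mod 43 = 1^2 * 3 = 1*3 = 3
  bit 1 = 1: r = r^2 * 3 mod 43 = 3^2 * 3 = 9*3 = 27
  bit 2 = 1: r = r^2 * 3 mod 43 = 27^2 * 3 = 41*3 = 37
  bit 3 = 0: r = r^2 mod 43 = 37^2 = 36
  bit 4 = 1: r = r^2 * 3 mod 43 = 36^2 * 3 = 6*3 = 18
  -> B = 18
s = B^a = 18^38 mod 43  (bits of 38 = 100110)
  bit 0 = 1: r = r^2 * 18 mod 43 = 1^2 * 18 = 1*18 = 18
  bit 1 = 0: r = r^2 mod 43 = 18^2 = 23
  bit 2 = 0: r = r^2 mod 43 = 23^2 = 13
  bit 3 = 1: r = r^2 * 18 mod 43 = 13^2 * 18 = 40*18 = 32
  bit 4 = 1: r = r^2 * 18 mod 43 = 32^2 * 18 = 35*18 = 28
  bit 5 = 0: r = r^2 mod 43 = 28^2 = 10
  -> s = B^a = 10

Answer: 10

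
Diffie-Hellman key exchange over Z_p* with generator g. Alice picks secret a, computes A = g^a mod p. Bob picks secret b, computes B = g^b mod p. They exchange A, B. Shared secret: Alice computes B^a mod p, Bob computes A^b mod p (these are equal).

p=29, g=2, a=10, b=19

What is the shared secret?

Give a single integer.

A = 2^10 mod 29  (bits of 10 = 1010)
  bit 0 = 1: r = r^2 * 2 mod 29 = 1^2 * 2 = 1*2 = 2
  bit 1 = 0: r = r^2 mod 29 = 2^2 = 4
  bit 2 = 1: r = r^2 * 2 mod 29 = 4^2 * 2 = 16*2 = 3
  bit 3 = 0: r = r^2 mod 29 = 3^2 = 9
  -> A = 9
B = 2^19 mod 29  (bits of 19 = 10011)
  bit 0 = 1: r = r^2 * 2 mod 29 = 1^2 * 2 = 1*2 = 2
  bit 1 = 0: r = r^2 mod 29 = 2^2 = 4
  bit 2 = 0: r = r^2 mod 29 = 4^2 = 16
  bit 3 = 1: r = r^2 * 2 mod 29 = 16^2 * 2 = 24*2 = 19
  bit 4 = 1: r = r^2 * 2 mod 29 = 19^2 * 2 = 13*2 = 26
  -> B = 26
s = B^a = 26^10 mod 29  (bits of 10 = 1010)
  bit 0 = 1: r = r^2 * 26 mod 29 = 1^2 * 26 = 1*26 = 26
  bit 1 = 0: r = r^2 mod 29 = 26^2 = 9
  bit 2 = 1: r = r^2 * 26 mod 29 = 9^2 * 26 = 23*26 = 18
  bit 3 = 0: r = r^2 mod 29 = 18^2 = 5
  -> s = B^a = 5

Answer: 5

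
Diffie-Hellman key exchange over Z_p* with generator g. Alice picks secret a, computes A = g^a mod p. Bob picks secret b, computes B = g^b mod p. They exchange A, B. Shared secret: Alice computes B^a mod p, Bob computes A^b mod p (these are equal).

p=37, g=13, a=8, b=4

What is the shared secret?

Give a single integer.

A = 13^8 mod 37  (bits of 8 = 1000)
  bit 0 = 1: r = r^2 * 13 mod 37 = 1^2 * 13 = 1*13 = 13
  bit 1 = 0: r = r^2 mod 37 = 13^2 = 21
  bit 2 = 0: r = r^2 mod 37 = 21^2 = 34
  bit 3 = 0: r = r^2 mod 37 = 34^2 = 9
  -> A = 9
B = 13^4 mod 37  (bits of 4 = 100)
  bit 0 = 1: r = r^2 * 13 mod 37 = 1^2 * 13 = 1*13 = 13
  bit 1 = 0: r = r^2 mod 37 = 13^2 = 21
  bit 2 = 0: r = r^2 mod 37 = 21^2 = 34
  -> B = 34
s = B^a = 34^8 mod 37  (bits of 8 = 1000)
  bit 0 = 1: r = r^2 * 34 mod 37 = 1^2 * 34 = 1*34 = 34
  bit 1 = 0: r = r^2 mod 37 = 34^2 = 9
  bit 2 = 0: r = r^2 mod 37 = 9^2 = 7
  bit 3 = 0: r = r^2 mod 37 = 7^2 = 12
  -> s = B^a = 12

Answer: 12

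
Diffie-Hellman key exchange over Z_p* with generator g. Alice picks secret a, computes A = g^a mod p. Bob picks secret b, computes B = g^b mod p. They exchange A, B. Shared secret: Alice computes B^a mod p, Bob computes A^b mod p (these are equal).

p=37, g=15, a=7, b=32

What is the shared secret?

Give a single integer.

Answer: 7

Derivation:
A = 15^7 mod 37  (bits of 7 = 111)
  bit 0 = 1: r = r^2 * 15 mod 37 = 1^2 * 15 = 1*15 = 15
  bit 1 = 1: r = r^2 * 15 mod 37 = 15^2 * 15 = 3*15 = 8
  bit 2 = 1: r = r^2 * 15 mod 37 = 8^2 * 15 = 27*15 = 35
  -> A = 35
B = 15^32 mod 37  (bits of 32 = 100000)
  bit 0 = 1: r = r^2 * 15 mod 37 = 1^2 * 15 = 1*15 = 15
  bit 1 = 0: r = r^2 mod 37 = 15^2 = 3
  bit 2 = 0: r = r^2 mod 37 = 3^2 = 9
  bit 3 = 0: r = r^2 mod 37 = 9^2 = 7
  bit 4 = 0: r = r^2 mod 37 = 7^2 = 12
  bit 5 = 0: r = r^2 mod 37 = 12^2 = 33
  -> B = 33
s = B^a = 33^7 mod 37  (bits of 7 = 111)
  bit 0 = 1: r = r^2 * 33 mod 37 = 1^2 * 33 = 1*33 = 33
  bit 1 = 1: r = r^2 * 33 mod 37 = 33^2 * 33 = 16*33 = 10
  bit 2 = 1: r = r^2 * 33 mod 37 = 10^2 * 33 = 26*33 = 7
  -> s = B^a = 7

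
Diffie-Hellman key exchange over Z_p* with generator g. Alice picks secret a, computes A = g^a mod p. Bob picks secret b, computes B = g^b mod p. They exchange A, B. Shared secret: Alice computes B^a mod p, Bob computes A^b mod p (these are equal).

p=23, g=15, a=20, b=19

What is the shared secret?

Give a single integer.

A = 15^20 mod 23  (bits of 20 = 10100)
  bit 0 = 1: r = r^2 * 15 mod 23 = 1^2 * 15 = 1*15 = 15
  bit 1 = 0: r = r^2 mod 23 = 15^2 = 18
  bit 2 = 1: r = r^2 * 15 mod 23 = 18^2 * 15 = 2*15 = 7
  bit 3 = 0: r = r^2 mod 23 = 7^2 = 3
  bit 4 = 0: r = r^2 mod 23 = 3^2 = 9
  -> A = 9
B = 15^19 mod 23  (bits of 19 = 10011)
  bit 0 = 1: r = r^2 * 15 mod 23 = 1^2 * 15 = 1*15 = 15
  bit 1 = 0: r = r^2 mod 23 = 15^2 = 18
  bit 2 = 0: r = r^2 mod 23 = 18^2 = 2
  bit 3 = 1: r = r^2 * 15 mod 23 = 2^2 * 15 = 4*15 = 14
  bit 4 = 1: r = r^2 * 15 mod 23 = 14^2 * 15 = 12*15 = 19
  -> B = 19
s = B^a = 19^20 mod 23  (bits of 20 = 10100)
  bit 0 = 1: r = r^2 * 19 mod 23 = 1^2 * 19 = 1*19 = 19
  bit 1 = 0: r = r^2 mod 23 = 19^2 = 16
  bit 2 = 1: r = r^2 * 19 mod 23 = 16^2 * 19 = 3*19 = 11
  bit 3 = 0: r = r^2 mod 23 = 11^2 = 6
  bit 4 = 0: r = r^2 mod 23 = 6^2 = 13
  -> s = B^a = 13

Answer: 13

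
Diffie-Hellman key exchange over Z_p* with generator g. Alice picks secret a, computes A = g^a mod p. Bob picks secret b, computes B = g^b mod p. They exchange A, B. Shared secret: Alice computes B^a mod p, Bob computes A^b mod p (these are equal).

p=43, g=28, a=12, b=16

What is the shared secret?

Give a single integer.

A = 28^12 mod 43  (bits of 12 = 1100)
  bit 0 = 1: r = r^2 * 28 mod 43 = 1^2 * 28 = 1*28 = 28
  bit 1 = 1: r = r^2 * 28 mod 43 = 28^2 * 28 = 10*28 = 22
  bit 2 = 0: r = r^2 mod 43 = 22^2 = 11
  bit 3 = 0: r = r^2 mod 43 = 11^2 = 35
  -> A = 35
B = 28^16 mod 43  (bits of 16 = 10000)
  bit 0 = 1: r = r^2 * 28 mod 43 = 1^2 * 28 = 1*28 = 28
  bit 1 = 0: r = r^2 mod 43 = 28^2 = 10
  bit 2 = 0: r = r^2 mod 43 = 10^2 = 14
  bit 3 = 0: r = r^2 mod 43 = 14^2 = 24
  bit 4 = 0: r = r^2 mod 43 = 24^2 = 17
  -> B = 17
s = B^a = 17^12 mod 43  (bits of 12 = 1100)
  bit 0 = 1: r = r^2 * 17 mod 43 = 1^2 * 17 = 1*17 = 17
  bit 1 = 1: r = r^2 * 17 mod 43 = 17^2 * 17 = 31*17 = 11
  bit 2 = 0: r = r^2 mod 43 = 11^2 = 35
  bit 3 = 0: r = r^2 mod 43 = 35^2 = 21
  -> s = B^a = 21

Answer: 21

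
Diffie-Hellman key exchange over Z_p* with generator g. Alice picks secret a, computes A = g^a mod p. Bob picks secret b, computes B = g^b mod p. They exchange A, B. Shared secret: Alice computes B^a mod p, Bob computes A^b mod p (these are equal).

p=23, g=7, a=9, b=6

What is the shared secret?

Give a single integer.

Answer: 13

Derivation:
A = 7^9 mod 23  (bits of 9 = 1001)
  bit 0 = 1: r = r^2 * 7 mod 23 = 1^2 * 7 = 1*7 = 7
  bit 1 = 0: r = r^2 mod 23 = 7^2 = 3
  bit 2 = 0: r = r^2 mod 23 = 3^2 = 9
  bit 3 = 1: r = r^2 * 7 mod 23 = 9^2 * 7 = 12*7 = 15
  -> A = 15
B = 7^6 mod 23  (bits of 6 = 110)
  bit 0 = 1: r = r^2 * 7 mod 23 = 1^2 * 7 = 1*7 = 7
  bit 1 = 1: r = r^2 * 7 mod 23 = 7^2 * 7 = 3*7 = 21
  bit 2 = 0: r = r^2 mod 23 = 21^2 = 4
  -> B = 4
s = B^a = 4^9 mod 23  (bits of 9 = 1001)
  bit 0 = 1: r = r^2 * 4 mod 23 = 1^2 * 4 = 1*4 = 4
  bit 1 = 0: r = r^2 mod 23 = 4^2 = 16
  bit 2 = 0: r = r^2 mod 23 = 16^2 = 3
  bit 3 = 1: r = r^2 * 4 mod 23 = 3^2 * 4 = 9*4 = 13
  -> s = B^a = 13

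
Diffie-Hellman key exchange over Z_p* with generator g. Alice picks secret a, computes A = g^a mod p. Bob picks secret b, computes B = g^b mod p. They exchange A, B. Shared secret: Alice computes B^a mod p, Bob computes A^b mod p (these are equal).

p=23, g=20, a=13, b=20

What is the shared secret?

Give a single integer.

A = 20^13 mod 23  (bits of 13 = 1101)
  bit 0 = 1: r = r^2 * 20 mod 23 = 1^2 * 20 = 1*20 = 20
  bit 1 = 1: r = r^2 * 20 mod 23 = 20^2 * 20 = 9*20 = 19
  bit 2 = 0: r = r^2 mod 23 = 19^2 = 16
  bit 3 = 1: r = r^2 * 20 mod 23 = 16^2 * 20 = 3*20 = 14
  -> A = 14
B = 20^20 mod 23  (bits of 20 = 10100)
  bit 0 = 1: r = r^2 * 20 mod 23 = 1^2 * 20 = 1*20 = 20
  bit 1 = 0: r = r^2 mod 23 = 20^2 = 9
  bit 2 = 1: r = r^2 * 20 mod 23 = 9^2 * 20 = 12*20 = 10
  bit 3 = 0: r = r^2 mod 23 = 10^2 = 8
  bit 4 = 0: r = r^2 mod 23 = 8^2 = 18
  -> B = 18
s = B^a = 18^13 mod 23  (bits of 13 = 1101)
  bit 0 = 1: r = r^2 * 18 mod 23 = 1^2 * 18 = 1*18 = 18
  bit 1 = 1: r = r^2 * 18 mod 23 = 18^2 * 18 = 2*18 = 13
  bit 2 = 0: r = r^2 mod 23 = 13^2 = 8
  bit 3 = 1: r = r^2 * 18 mod 23 = 8^2 * 18 = 18*18 = 2
  -> s = B^a = 2

Answer: 2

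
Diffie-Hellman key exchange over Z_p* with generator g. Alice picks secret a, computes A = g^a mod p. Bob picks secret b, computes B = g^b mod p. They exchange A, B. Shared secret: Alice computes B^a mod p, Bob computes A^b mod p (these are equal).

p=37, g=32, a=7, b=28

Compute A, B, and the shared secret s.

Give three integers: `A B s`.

A = 32^7 mod 37  (bits of 7 = 111)
  bit 0 = 1: r = r^2 * 32 mod 37 = 1^2 * 32 = 1*32 = 32
  bit 1 = 1: r = r^2 * 32 mod 37 = 32^2 * 32 = 25*32 = 23
  bit 2 = 1: r = r^2 * 32 mod 37 = 23^2 * 32 = 11*32 = 19
  -> A = 19
B = 32^28 mod 37  (bits of 28 = 11100)
  bit 0 = 1: r = r^2 * 32 mod 37 = 1^2 * 32 = 1*32 = 32
  bit 1 = 1: r = r^2 * 32 mod 37 = 32^2 * 32 = 25*32 = 23
  bit 2 = 1: r = r^2 * 32 mod 37 = 23^2 * 32 = 11*32 = 19
  bit 3 = 0: r = r^2 mod 37 = 19^2 = 28
  bit 4 = 0: r = r^2 mod 37 = 28^2 = 7
  -> B = 7
s = B^a = 7^7 mod 37  (bits of 7 = 111)
  bit 0 = 1: r = r^2 * 7 mod 37 = 1^2 * 7 = 1*7 = 7
  bit 1 = 1: r = r^2 * 7 mod 37 = 7^2 * 7 = 12*7 = 10
  bit 2 = 1: r = r^2 * 7 mod 37 = 10^2 * 7 = 26*7 = 34
  -> s = B^a = 34

Answer: 19 7 34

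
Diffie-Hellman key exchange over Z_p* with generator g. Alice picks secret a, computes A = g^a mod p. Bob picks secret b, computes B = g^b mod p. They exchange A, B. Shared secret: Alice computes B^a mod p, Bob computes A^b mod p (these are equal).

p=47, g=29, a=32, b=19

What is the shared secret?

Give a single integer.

Answer: 24

Derivation:
A = 29^32 mod 47  (bits of 32 = 100000)
  bit 0 = 1: r = r^2 * 29 mod 47 = 1^2 * 29 = 1*29 = 29
  bit 1 = 0: r = r^2 mod 47 = 29^2 = 42
  bit 2 = 0: r = r^2 mod 47 = 42^2 = 25
  bit 3 = 0: r = r^2 mod 47 = 25^2 = 14
  bit 4 = 0: r = r^2 mod 47 = 14^2 = 8
  bit 5 = 0: r = r^2 mod 47 = 8^2 = 17
  -> A = 17
B = 29^19 mod 47  (bits of 19 = 10011)
  bit 0 = 1: r = r^2 * 29 mod 47 = 1^2 * 29 = 1*29 = 29
  bit 1 = 0: r = r^2 mod 47 = 29^2 = 42
  bit 2 = 0: r = r^2 mod 47 = 42^2 = 25
  bit 3 = 1: r = r^2 * 29 mod 47 = 25^2 * 29 = 14*29 = 30
  bit 4 = 1: r = r^2 * 29 mod 47 = 30^2 * 29 = 7*29 = 15
  -> B = 15
s = B^a = 15^32 mod 47  (bits of 32 = 100000)
  bit 0 = 1: r = r^2 * 15 mod 47 = 1^2 * 15 = 1*15 = 15
  bit 1 = 0: r = r^2 mod 47 = 15^2 = 37
  bit 2 = 0: r = r^2 mod 47 = 37^2 = 6
  bit 3 = 0: r = r^2 mod 47 = 6^2 = 36
  bit 4 = 0: r = r^2 mod 47 = 36^2 = 27
  bit 5 = 0: r = r^2 mod 47 = 27^2 = 24
  -> s = B^a = 24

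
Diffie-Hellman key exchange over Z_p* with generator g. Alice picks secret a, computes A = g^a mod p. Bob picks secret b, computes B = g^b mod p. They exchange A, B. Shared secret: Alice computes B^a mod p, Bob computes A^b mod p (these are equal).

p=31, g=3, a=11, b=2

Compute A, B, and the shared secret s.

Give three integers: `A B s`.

Answer: 13 9 14

Derivation:
A = 3^11 mod 31  (bits of 11 = 1011)
  bit 0 = 1: r = r^2 * 3 mod 31 = 1^2 * 3 = 1*3 = 3
  bit 1 = 0: r = r^2 mod 31 = 3^2 = 9
  bit 2 = 1: r = r^2 * 3 mod 31 = 9^2 * 3 = 19*3 = 26
  bit 3 = 1: r = r^2 * 3 mod 31 = 26^2 * 3 = 25*3 = 13
  -> A = 13
B = 3^2 mod 31  (bits of 2 = 10)
  bit 0 = 1: r = r^2 * 3 mod 31 = 1^2 * 3 = 1*3 = 3
  bit 1 = 0: r = r^2 mod 31 = 3^2 = 9
  -> B = 9
s = B^a = 9^11 mod 31  (bits of 11 = 1011)
  bit 0 = 1: r = r^2 * 9 mod 31 = 1^2 * 9 = 1*9 = 9
  bit 1 = 0: r = r^2 mod 31 = 9^2 = 19
  bit 2 = 1: r = r^2 * 9 mod 31 = 19^2 * 9 = 20*9 = 25
  bit 3 = 1: r = r^2 * 9 mod 31 = 25^2 * 9 = 5*9 = 14
  -> s = B^a = 14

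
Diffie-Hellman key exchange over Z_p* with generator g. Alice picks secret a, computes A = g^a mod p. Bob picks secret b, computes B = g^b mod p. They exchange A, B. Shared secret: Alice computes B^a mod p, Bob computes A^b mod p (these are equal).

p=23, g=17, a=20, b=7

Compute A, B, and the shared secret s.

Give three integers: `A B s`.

Answer: 16 20 18

Derivation:
A = 17^20 mod 23  (bits of 20 = 10100)
  bit 0 = 1: r = r^2 * 17 mod 23 = 1^2 * 17 = 1*17 = 17
  bit 1 = 0: r = r^2 mod 23 = 17^2 = 13
  bit 2 = 1: r = r^2 * 17 mod 23 = 13^2 * 17 = 8*17 = 21
  bit 3 = 0: r = r^2 mod 23 = 21^2 = 4
  bit 4 = 0: r = r^2 mod 23 = 4^2 = 16
  -> A = 16
B = 17^7 mod 23  (bits of 7 = 111)
  bit 0 = 1: r = r^2 * 17 mod 23 = 1^2 * 17 = 1*17 = 17
  bit 1 = 1: r = r^2 * 17 mod 23 = 17^2 * 17 = 13*17 = 14
  bit 2 = 1: r = r^2 * 17 mod 23 = 14^2 * 17 = 12*17 = 20
  -> B = 20
s = B^a = 20^20 mod 23  (bits of 20 = 10100)
  bit 0 = 1: r = r^2 * 20 mod 23 = 1^2 * 20 = 1*20 = 20
  bit 1 = 0: r = r^2 mod 23 = 20^2 = 9
  bit 2 = 1: r = r^2 * 20 mod 23 = 9^2 * 20 = 12*20 = 10
  bit 3 = 0: r = r^2 mod 23 = 10^2 = 8
  bit 4 = 0: r = r^2 mod 23 = 8^2 = 18
  -> s = B^a = 18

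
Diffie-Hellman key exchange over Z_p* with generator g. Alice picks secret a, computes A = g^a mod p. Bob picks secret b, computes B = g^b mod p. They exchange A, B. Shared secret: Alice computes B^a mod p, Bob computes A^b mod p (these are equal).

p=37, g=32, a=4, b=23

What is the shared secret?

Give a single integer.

A = 32^4 mod 37  (bits of 4 = 100)
  bit 0 = 1: r = r^2 * 32 mod 37 = 1^2 * 32 = 1*32 = 32
  bit 1 = 0: r = r^2 mod 37 = 32^2 = 25
  bit 2 = 0: r = r^2 mod 37 = 25^2 = 33
  -> A = 33
B = 32^23 mod 37  (bits of 23 = 10111)
  bit 0 = 1: r = r^2 * 32 mod 37 = 1^2 * 32 = 1*32 = 32
  bit 1 = 0: r = r^2 mod 37 = 32^2 = 25
  bit 2 = 1: r = r^2 * 32 mod 37 = 25^2 * 32 = 33*32 = 20
  bit 3 = 1: r = r^2 * 32 mod 37 = 20^2 * 32 = 30*32 = 35
  bit 4 = 1: r = r^2 * 32 mod 37 = 35^2 * 32 = 4*32 = 17
  -> B = 17
s = B^a = 17^4 mod 37  (bits of 4 = 100)
  bit 0 = 1: r = r^2 * 17 mod 37 = 1^2 * 17 = 1*17 = 17
  bit 1 = 0: r = r^2 mod 37 = 17^2 = 30
  bit 2 = 0: r = r^2 mod 37 = 30^2 = 12
  -> s = B^a = 12

Answer: 12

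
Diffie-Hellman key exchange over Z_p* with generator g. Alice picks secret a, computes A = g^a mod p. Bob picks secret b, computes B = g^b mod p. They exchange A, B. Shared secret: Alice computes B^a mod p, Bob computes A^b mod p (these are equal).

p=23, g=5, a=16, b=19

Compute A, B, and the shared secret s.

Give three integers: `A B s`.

A = 5^16 mod 23  (bits of 16 = 10000)
  bit 0 = 1: r = r^2 * 5 mod 23 = 1^2 * 5 = 1*5 = 5
  bit 1 = 0: r = r^2 mod 23 = 5^2 = 2
  bit 2 = 0: r = r^2 mod 23 = 2^2 = 4
  bit 3 = 0: r = r^2 mod 23 = 4^2 = 16
  bit 4 = 0: r = r^2 mod 23 = 16^2 = 3
  -> A = 3
B = 5^19 mod 23  (bits of 19 = 10011)
  bit 0 = 1: r = r^2 * 5 mod 23 = 1^2 * 5 = 1*5 = 5
  bit 1 = 0: r = r^2 mod 23 = 5^2 = 2
  bit 2 = 0: r = r^2 mod 23 = 2^2 = 4
  bit 3 = 1: r = r^2 * 5 mod 23 = 4^2 * 5 = 16*5 = 11
  bit 4 = 1: r = r^2 * 5 mod 23 = 11^2 * 5 = 6*5 = 7
  -> B = 7
s = B^a = 7^16 mod 23  (bits of 16 = 10000)
  bit 0 = 1: r = r^2 * 7 mod 23 = 1^2 * 7 = 1*7 = 7
  bit 1 = 0: r = r^2 mod 23 = 7^2 = 3
  bit 2 = 0: r = r^2 mod 23 = 3^2 = 9
  bit 3 = 0: r = r^2 mod 23 = 9^2 = 12
  bit 4 = 0: r = r^2 mod 23 = 12^2 = 6
  -> s = B^a = 6

Answer: 3 7 6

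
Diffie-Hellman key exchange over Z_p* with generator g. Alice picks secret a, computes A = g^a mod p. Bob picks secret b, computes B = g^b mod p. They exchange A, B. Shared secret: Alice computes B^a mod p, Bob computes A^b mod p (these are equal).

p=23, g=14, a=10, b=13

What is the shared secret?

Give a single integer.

A = 14^10 mod 23  (bits of 10 = 1010)
  bit 0 = 1: r = r^2 * 14 mod 23 = 1^2 * 14 = 1*14 = 14
  bit 1 = 0: r = r^2 mod 23 = 14^2 = 12
  bit 2 = 1: r = r^2 * 14 mod 23 = 12^2 * 14 = 6*14 = 15
  bit 3 = 0: r = r^2 mod 23 = 15^2 = 18
  -> A = 18
B = 14^13 mod 23  (bits of 13 = 1101)
  bit 0 = 1: r = r^2 * 14 mod 23 = 1^2 * 14 = 1*14 = 14
  bit 1 = 1: r = r^2 * 14 mod 23 = 14^2 * 14 = 12*14 = 7
  bit 2 = 0: r = r^2 mod 23 = 7^2 = 3
  bit 3 = 1: r = r^2 * 14 mod 23 = 3^2 * 14 = 9*14 = 11
  -> B = 11
s = B^a = 11^10 mod 23  (bits of 10 = 1010)
  bit 0 = 1: r = r^2 * 11 mod 23 = 1^2 * 11 = 1*11 = 11
  bit 1 = 0: r = r^2 mod 23 = 11^2 = 6
  bit 2 = 1: r = r^2 * 11 mod 23 = 6^2 * 11 = 13*11 = 5
  bit 3 = 0: r = r^2 mod 23 = 5^2 = 2
  -> s = B^a = 2

Answer: 2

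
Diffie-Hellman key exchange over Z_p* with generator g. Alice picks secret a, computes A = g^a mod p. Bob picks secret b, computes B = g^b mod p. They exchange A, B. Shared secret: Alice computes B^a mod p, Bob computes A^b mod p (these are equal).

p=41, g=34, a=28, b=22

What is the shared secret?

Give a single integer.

A = 34^28 mod 41  (bits of 28 = 11100)
  bit 0 = 1: r = r^2 * 34 mod 41 = 1^2 * 34 = 1*34 = 34
  bit 1 = 1: r = r^2 * 34 mod 41 = 34^2 * 34 = 8*34 = 26
  bit 2 = 1: r = r^2 * 34 mod 41 = 26^2 * 34 = 20*34 = 24
  bit 3 = 0: r = r^2 mod 41 = 24^2 = 2
  bit 4 = 0: r = r^2 mod 41 = 2^2 = 4
  -> A = 4
B = 34^22 mod 41  (bits of 22 = 10110)
  bit 0 = 1: r = r^2 * 34 mod 41 = 1^2 * 34 = 1*34 = 34
  bit 1 = 0: r = r^2 mod 41 = 34^2 = 8
  bit 2 = 1: r = r^2 * 34 mod 41 = 8^2 * 34 = 23*34 = 3
  bit 3 = 1: r = r^2 * 34 mod 41 = 3^2 * 34 = 9*34 = 19
  bit 4 = 0: r = r^2 mod 41 = 19^2 = 33
  -> B = 33
s = B^a = 33^28 mod 41  (bits of 28 = 11100)
  bit 0 = 1: r = r^2 * 33 mod 41 = 1^2 * 33 = 1*33 = 33
  bit 1 = 1: r = r^2 * 33 mod 41 = 33^2 * 33 = 23*33 = 21
  bit 2 = 1: r = r^2 * 33 mod 41 = 21^2 * 33 = 31*33 = 39
  bit 3 = 0: r = r^2 mod 41 = 39^2 = 4
  bit 4 = 0: r = r^2 mod 41 = 4^2 = 16
  -> s = B^a = 16

Answer: 16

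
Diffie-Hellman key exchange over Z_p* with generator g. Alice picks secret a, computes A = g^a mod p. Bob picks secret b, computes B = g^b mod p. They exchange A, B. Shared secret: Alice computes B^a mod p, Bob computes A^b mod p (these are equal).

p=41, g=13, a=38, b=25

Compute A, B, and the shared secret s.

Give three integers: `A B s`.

A = 13^38 mod 41  (bits of 38 = 100110)
  bit 0 = 1: r = r^2 * 13 mod 41 = 1^2 * 13 = 1*13 = 13
  bit 1 = 0: r = r^2 mod 41 = 13^2 = 5
  bit 2 = 0: r = r^2 mod 41 = 5^2 = 25
  bit 3 = 1: r = r^2 * 13 mod 41 = 25^2 * 13 = 10*13 = 7
  bit 4 = 1: r = r^2 * 13 mod 41 = 7^2 * 13 = 8*13 = 22
  bit 5 = 0: r = r^2 mod 41 = 22^2 = 33
  -> A = 33
B = 13^25 mod 41  (bits of 25 = 11001)
  bit 0 = 1: r = r^2 * 13 mod 41 = 1^2 * 13 = 1*13 = 13
  bit 1 = 1: r = r^2 * 13 mod 41 = 13^2 * 13 = 5*13 = 24
  bit 2 = 0: r = r^2 mod 41 = 24^2 = 2
  bit 3 = 0: r = r^2 mod 41 = 2^2 = 4
  bit 4 = 1: r = r^2 * 13 mod 41 = 4^2 * 13 = 16*13 = 3
  -> B = 3
s = B^a = 3^38 mod 41  (bits of 38 = 100110)
  bit 0 = 1: r = r^2 * 3 mod 41 = 1^2 * 3 = 1*3 = 3
  bit 1 = 0: r = r^2 mod 41 = 3^2 = 9
  bit 2 = 0: r = r^2 mod 41 = 9^2 = 40
  bit 3 = 1: r = r^2 * 3 mod 41 = 40^2 * 3 = 1*3 = 3
  bit 4 = 1: r = r^2 * 3 mod 41 = 3^2 * 3 = 9*3 = 27
  bit 5 = 0: r = r^2 mod 41 = 27^2 = 32
  -> s = B^a = 32

Answer: 33 3 32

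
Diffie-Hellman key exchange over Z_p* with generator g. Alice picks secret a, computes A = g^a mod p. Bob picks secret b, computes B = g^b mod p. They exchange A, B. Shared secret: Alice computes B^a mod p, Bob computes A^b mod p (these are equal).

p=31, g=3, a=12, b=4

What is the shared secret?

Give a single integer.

A = 3^12 mod 31  (bits of 12 = 1100)
  bit 0 = 1: r = r^2 * 3 mod 31 = 1^2 * 3 = 1*3 = 3
  bit 1 = 1: r = r^2 * 3 mod 31 = 3^2 * 3 = 9*3 = 27
  bit 2 = 0: r = r^2 mod 31 = 27^2 = 16
  bit 3 = 0: r = r^2 mod 31 = 16^2 = 8
  -> A = 8
B = 3^4 mod 31  (bits of 4 = 100)
  bit 0 = 1: r = r^2 * 3 mod 31 = 1^2 * 3 = 1*3 = 3
  bit 1 = 0: r = r^2 mod 31 = 3^2 = 9
  bit 2 = 0: r = r^2 mod 31 = 9^2 = 19
  -> B = 19
s = B^a = 19^12 mod 31  (bits of 12 = 1100)
  bit 0 = 1: r = r^2 * 19 mod 31 = 1^2 * 19 = 1*19 = 19
  bit 1 = 1: r = r^2 * 19 mod 31 = 19^2 * 19 = 20*19 = 8
  bit 2 = 0: r = r^2 mod 31 = 8^2 = 2
  bit 3 = 0: r = r^2 mod 31 = 2^2 = 4
  -> s = B^a = 4

Answer: 4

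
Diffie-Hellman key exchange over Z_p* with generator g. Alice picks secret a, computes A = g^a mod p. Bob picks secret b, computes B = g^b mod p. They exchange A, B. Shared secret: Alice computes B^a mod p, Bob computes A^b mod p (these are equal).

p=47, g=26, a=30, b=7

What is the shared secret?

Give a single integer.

A = 26^30 mod 47  (bits of 30 = 11110)
  bit 0 = 1: r = r^2 * 26 mod 47 = 1^2 * 26 = 1*26 = 26
  bit 1 = 1: r = r^2 * 26 mod 47 = 26^2 * 26 = 18*26 = 45
  bit 2 = 1: r = r^2 * 26 mod 47 = 45^2 * 26 = 4*26 = 10
  bit 3 = 1: r = r^2 * 26 mod 47 = 10^2 * 26 = 6*26 = 15
  bit 4 = 0: r = r^2 mod 47 = 15^2 = 37
  -> A = 37
B = 26^7 mod 47  (bits of 7 = 111)
  bit 0 = 1: r = r^2 * 26 mod 47 = 1^2 * 26 = 1*26 = 26
  bit 1 = 1: r = r^2 * 26 mod 47 = 26^2 * 26 = 18*26 = 45
  bit 2 = 1: r = r^2 * 26 mod 47 = 45^2 * 26 = 4*26 = 10
  -> B = 10
s = B^a = 10^30 mod 47  (bits of 30 = 11110)
  bit 0 = 1: r = r^2 * 10 mod 47 = 1^2 * 10 = 1*10 = 10
  bit 1 = 1: r = r^2 * 10 mod 47 = 10^2 * 10 = 6*10 = 13
  bit 2 = 1: r = r^2 * 10 mod 47 = 13^2 * 10 = 28*10 = 45
  bit 3 = 1: r = r^2 * 10 mod 47 = 45^2 * 10 = 4*10 = 40
  bit 4 = 0: r = r^2 mod 47 = 40^2 = 2
  -> s = B^a = 2

Answer: 2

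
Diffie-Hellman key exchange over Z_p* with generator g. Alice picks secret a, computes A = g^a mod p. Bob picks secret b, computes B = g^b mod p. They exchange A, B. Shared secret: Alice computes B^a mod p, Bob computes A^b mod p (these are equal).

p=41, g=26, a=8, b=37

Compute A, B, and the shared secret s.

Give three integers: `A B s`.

Answer: 18 22 37

Derivation:
A = 26^8 mod 41  (bits of 8 = 1000)
  bit 0 = 1: r = r^2 * 26 mod 41 = 1^2 * 26 = 1*26 = 26
  bit 1 = 0: r = r^2 mod 41 = 26^2 = 20
  bit 2 = 0: r = r^2 mod 41 = 20^2 = 31
  bit 3 = 0: r = r^2 mod 41 = 31^2 = 18
  -> A = 18
B = 26^37 mod 41  (bits of 37 = 100101)
  bit 0 = 1: r = r^2 * 26 mod 41 = 1^2 * 26 = 1*26 = 26
  bit 1 = 0: r = r^2 mod 41 = 26^2 = 20
  bit 2 = 0: r = r^2 mod 41 = 20^2 = 31
  bit 3 = 1: r = r^2 * 26 mod 41 = 31^2 * 26 = 18*26 = 17
  bit 4 = 0: r = r^2 mod 41 = 17^2 = 2
  bit 5 = 1: r = r^2 * 26 mod 41 = 2^2 * 26 = 4*26 = 22
  -> B = 22
s = B^a = 22^8 mod 41  (bits of 8 = 1000)
  bit 0 = 1: r = r^2 * 22 mod 41 = 1^2 * 22 = 1*22 = 22
  bit 1 = 0: r = r^2 mod 41 = 22^2 = 33
  bit 2 = 0: r = r^2 mod 41 = 33^2 = 23
  bit 3 = 0: r = r^2 mod 41 = 23^2 = 37
  -> s = B^a = 37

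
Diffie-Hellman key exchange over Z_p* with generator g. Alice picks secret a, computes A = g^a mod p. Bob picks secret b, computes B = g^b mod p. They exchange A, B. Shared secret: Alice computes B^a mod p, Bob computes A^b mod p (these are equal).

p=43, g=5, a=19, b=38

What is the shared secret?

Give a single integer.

Answer: 13

Derivation:
A = 5^19 mod 43  (bits of 19 = 10011)
  bit 0 = 1: r = r^2 * 5 mod 43 = 1^2 * 5 = 1*5 = 5
  bit 1 = 0: r = r^2 mod 43 = 5^2 = 25
  bit 2 = 0: r = r^2 mod 43 = 25^2 = 23
  bit 3 = 1: r = r^2 * 5 mod 43 = 23^2 * 5 = 13*5 = 22
  bit 4 = 1: r = r^2 * 5 mod 43 = 22^2 * 5 = 11*5 = 12
  -> A = 12
B = 5^38 mod 43  (bits of 38 = 100110)
  bit 0 = 1: r = r^2 * 5 mod 43 = 1^2 * 5 = 1*5 = 5
  bit 1 = 0: r = r^2 mod 43 = 5^2 = 25
  bit 2 = 0: r = r^2 mod 43 = 25^2 = 23
  bit 3 = 1: r = r^2 * 5 mod 43 = 23^2 * 5 = 13*5 = 22
  bit 4 = 1: r = r^2 * 5 mod 43 = 22^2 * 5 = 11*5 = 12
  bit 5 = 0: r = r^2 mod 43 = 12^2 = 15
  -> B = 15
s = B^a = 15^19 mod 43  (bits of 19 = 10011)
  bit 0 = 1: r = r^2 * 15 mod 43 = 1^2 * 15 = 1*15 = 15
  bit 1 = 0: r = r^2 mod 43 = 15^2 = 10
  bit 2 = 0: r = r^2 mod 43 = 10^2 = 14
  bit 3 = 1: r = r^2 * 15 mod 43 = 14^2 * 15 = 24*15 = 16
  bit 4 = 1: r = r^2 * 15 mod 43 = 16^2 * 15 = 41*15 = 13
  -> s = B^a = 13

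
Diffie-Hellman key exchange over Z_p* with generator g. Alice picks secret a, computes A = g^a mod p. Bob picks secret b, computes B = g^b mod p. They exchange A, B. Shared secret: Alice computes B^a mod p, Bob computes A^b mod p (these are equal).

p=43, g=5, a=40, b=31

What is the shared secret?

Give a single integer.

Answer: 38

Derivation:
A = 5^40 mod 43  (bits of 40 = 101000)
  bit 0 = 1: r = r^2 * 5 mod 43 = 1^2 * 5 = 1*5 = 5
  bit 1 = 0: r = r^2 mod 43 = 5^2 = 25
  bit 2 = 1: r = r^2 * 5 mod 43 = 25^2 * 5 = 23*5 = 29
  bit 3 = 0: r = r^2 mod 43 = 29^2 = 24
  bit 4 = 0: r = r^2 mod 43 = 24^2 = 17
  bit 5 = 0: r = r^2 mod 43 = 17^2 = 31
  -> A = 31
B = 5^31 mod 43  (bits of 31 = 11111)
  bit 0 = 1: r = r^2 * 5 mod 43 = 1^2 * 5 = 1*5 = 5
  bit 1 = 1: r = r^2 * 5 mod 43 = 5^2 * 5 = 25*5 = 39
  bit 2 = 1: r = r^2 * 5 mod 43 = 39^2 * 5 = 16*5 = 37
  bit 3 = 1: r = r^2 * 5 mod 43 = 37^2 * 5 = 36*5 = 8
  bit 4 = 1: r = r^2 * 5 mod 43 = 8^2 * 5 = 21*5 = 19
  -> B = 19
s = B^a = 19^40 mod 43  (bits of 40 = 101000)
  bit 0 = 1: r = r^2 * 19 mod 43 = 1^2 * 19 = 1*19 = 19
  bit 1 = 0: r = r^2 mod 43 = 19^2 = 17
  bit 2 = 1: r = r^2 * 19 mod 43 = 17^2 * 19 = 31*19 = 30
  bit 3 = 0: r = r^2 mod 43 = 30^2 = 40
  bit 4 = 0: r = r^2 mod 43 = 40^2 = 9
  bit 5 = 0: r = r^2 mod 43 = 9^2 = 38
  -> s = B^a = 38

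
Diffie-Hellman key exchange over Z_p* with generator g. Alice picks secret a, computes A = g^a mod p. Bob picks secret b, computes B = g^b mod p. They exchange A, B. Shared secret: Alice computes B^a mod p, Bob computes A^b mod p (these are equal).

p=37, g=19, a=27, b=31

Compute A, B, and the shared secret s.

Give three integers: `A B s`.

Answer: 31 32 6

Derivation:
A = 19^27 mod 37  (bits of 27 = 11011)
  bit 0 = 1: r = r^2 * 19 mod 37 = 1^2 * 19 = 1*19 = 19
  bit 1 = 1: r = r^2 * 19 mod 37 = 19^2 * 19 = 28*19 = 14
  bit 2 = 0: r = r^2 mod 37 = 14^2 = 11
  bit 3 = 1: r = r^2 * 19 mod 37 = 11^2 * 19 = 10*19 = 5
  bit 4 = 1: r = r^2 * 19 mod 37 = 5^2 * 19 = 25*19 = 31
  -> A = 31
B = 19^31 mod 37  (bits of 31 = 11111)
  bit 0 = 1: r = r^2 * 19 mod 37 = 1^2 * 19 = 1*19 = 19
  bit 1 = 1: r = r^2 * 19 mod 37 = 19^2 * 19 = 28*19 = 14
  bit 2 = 1: r = r^2 * 19 mod 37 = 14^2 * 19 = 11*19 = 24
  bit 3 = 1: r = r^2 * 19 mod 37 = 24^2 * 19 = 21*19 = 29
  bit 4 = 1: r = r^2 * 19 mod 37 = 29^2 * 19 = 27*19 = 32
  -> B = 32
s = B^a = 32^27 mod 37  (bits of 27 = 11011)
  bit 0 = 1: r = r^2 * 32 mod 37 = 1^2 * 32 = 1*32 = 32
  bit 1 = 1: r = r^2 * 32 mod 37 = 32^2 * 32 = 25*32 = 23
  bit 2 = 0: r = r^2 mod 37 = 23^2 = 11
  bit 3 = 1: r = r^2 * 32 mod 37 = 11^2 * 32 = 10*32 = 24
  bit 4 = 1: r = r^2 * 32 mod 37 = 24^2 * 32 = 21*32 = 6
  -> s = B^a = 6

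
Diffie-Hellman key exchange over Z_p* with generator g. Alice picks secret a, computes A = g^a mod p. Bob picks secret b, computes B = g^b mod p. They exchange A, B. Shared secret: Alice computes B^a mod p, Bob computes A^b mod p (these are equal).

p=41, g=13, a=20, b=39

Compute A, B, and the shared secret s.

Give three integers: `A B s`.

Answer: 40 19 40

Derivation:
A = 13^20 mod 41  (bits of 20 = 10100)
  bit 0 = 1: r = r^2 * 13 mod 41 = 1^2 * 13 = 1*13 = 13
  bit 1 = 0: r = r^2 mod 41 = 13^2 = 5
  bit 2 = 1: r = r^2 * 13 mod 41 = 5^2 * 13 = 25*13 = 38
  bit 3 = 0: r = r^2 mod 41 = 38^2 = 9
  bit 4 = 0: r = r^2 mod 41 = 9^2 = 40
  -> A = 40
B = 13^39 mod 41  (bits of 39 = 100111)
  bit 0 = 1: r = r^2 * 13 mod 41 = 1^2 * 13 = 1*13 = 13
  bit 1 = 0: r = r^2 mod 41 = 13^2 = 5
  bit 2 = 0: r = r^2 mod 41 = 5^2 = 25
  bit 3 = 1: r = r^2 * 13 mod 41 = 25^2 * 13 = 10*13 = 7
  bit 4 = 1: r = r^2 * 13 mod 41 = 7^2 * 13 = 8*13 = 22
  bit 5 = 1: r = r^2 * 13 mod 41 = 22^2 * 13 = 33*13 = 19
  -> B = 19
s = B^a = 19^20 mod 41  (bits of 20 = 10100)
  bit 0 = 1: r = r^2 * 19 mod 41 = 1^2 * 19 = 1*19 = 19
  bit 1 = 0: r = r^2 mod 41 = 19^2 = 33
  bit 2 = 1: r = r^2 * 19 mod 41 = 33^2 * 19 = 23*19 = 27
  bit 3 = 0: r = r^2 mod 41 = 27^2 = 32
  bit 4 = 0: r = r^2 mod 41 = 32^2 = 40
  -> s = B^a = 40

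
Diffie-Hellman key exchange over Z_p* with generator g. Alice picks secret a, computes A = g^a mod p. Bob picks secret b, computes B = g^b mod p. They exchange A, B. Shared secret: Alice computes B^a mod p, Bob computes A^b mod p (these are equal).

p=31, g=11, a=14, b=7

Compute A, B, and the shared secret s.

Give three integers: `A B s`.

Answer: 14 13 19

Derivation:
A = 11^14 mod 31  (bits of 14 = 1110)
  bit 0 = 1: r = r^2 * 11 mod 31 = 1^2 * 11 = 1*11 = 11
  bit 1 = 1: r = r^2 * 11 mod 31 = 11^2 * 11 = 28*11 = 29
  bit 2 = 1: r = r^2 * 11 mod 31 = 29^2 * 11 = 4*11 = 13
  bit 3 = 0: r = r^2 mod 31 = 13^2 = 14
  -> A = 14
B = 11^7 mod 31  (bits of 7 = 111)
  bit 0 = 1: r = r^2 * 11 mod 31 = 1^2 * 11 = 1*11 = 11
  bit 1 = 1: r = r^2 * 11 mod 31 = 11^2 * 11 = 28*11 = 29
  bit 2 = 1: r = r^2 * 11 mod 31 = 29^2 * 11 = 4*11 = 13
  -> B = 13
s = B^a = 13^14 mod 31  (bits of 14 = 1110)
  bit 0 = 1: r = r^2 * 13 mod 31 = 1^2 * 13 = 1*13 = 13
  bit 1 = 1: r = r^2 * 13 mod 31 = 13^2 * 13 = 14*13 = 27
  bit 2 = 1: r = r^2 * 13 mod 31 = 27^2 * 13 = 16*13 = 22
  bit 3 = 0: r = r^2 mod 31 = 22^2 = 19
  -> s = B^a = 19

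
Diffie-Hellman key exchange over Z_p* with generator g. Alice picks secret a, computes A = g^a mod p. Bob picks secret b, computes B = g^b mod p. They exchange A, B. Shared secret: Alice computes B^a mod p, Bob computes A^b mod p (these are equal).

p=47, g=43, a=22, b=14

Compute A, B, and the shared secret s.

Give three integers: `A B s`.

Answer: 12 32 25

Derivation:
A = 43^22 mod 47  (bits of 22 = 10110)
  bit 0 = 1: r = r^2 * 43 mod 47 = 1^2 * 43 = 1*43 = 43
  bit 1 = 0: r = r^2 mod 47 = 43^2 = 16
  bit 2 = 1: r = r^2 * 43 mod 47 = 16^2 * 43 = 21*43 = 10
  bit 3 = 1: r = r^2 * 43 mod 47 = 10^2 * 43 = 6*43 = 23
  bit 4 = 0: r = r^2 mod 47 = 23^2 = 12
  -> A = 12
B = 43^14 mod 47  (bits of 14 = 1110)
  bit 0 = 1: r = r^2 * 43 mod 47 = 1^2 * 43 = 1*43 = 43
  bit 1 = 1: r = r^2 * 43 mod 47 = 43^2 * 43 = 16*43 = 30
  bit 2 = 1: r = r^2 * 43 mod 47 = 30^2 * 43 = 7*43 = 19
  bit 3 = 0: r = r^2 mod 47 = 19^2 = 32
  -> B = 32
s = B^a = 32^22 mod 47  (bits of 22 = 10110)
  bit 0 = 1: r = r^2 * 32 mod 47 = 1^2 * 32 = 1*32 = 32
  bit 1 = 0: r = r^2 mod 47 = 32^2 = 37
  bit 2 = 1: r = r^2 * 32 mod 47 = 37^2 * 32 = 6*32 = 4
  bit 3 = 1: r = r^2 * 32 mod 47 = 4^2 * 32 = 16*32 = 42
  bit 4 = 0: r = r^2 mod 47 = 42^2 = 25
  -> s = B^a = 25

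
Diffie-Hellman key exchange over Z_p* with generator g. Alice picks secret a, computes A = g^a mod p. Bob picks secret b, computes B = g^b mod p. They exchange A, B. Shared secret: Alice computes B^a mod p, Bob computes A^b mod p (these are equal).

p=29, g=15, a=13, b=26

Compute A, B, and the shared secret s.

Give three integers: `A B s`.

A = 15^13 mod 29  (bits of 13 = 1101)
  bit 0 = 1: r = r^2 * 15 mod 29 = 1^2 * 15 = 1*15 = 15
  bit 1 = 1: r = r^2 * 15 mod 29 = 15^2 * 15 = 22*15 = 11
  bit 2 = 0: r = r^2 mod 29 = 11^2 = 5
  bit 3 = 1: r = r^2 * 15 mod 29 = 5^2 * 15 = 25*15 = 27
  -> A = 27
B = 15^26 mod 29  (bits of 26 = 11010)
  bit 0 = 1: r = r^2 * 15 mod 29 = 1^2 * 15 = 1*15 = 15
  bit 1 = 1: r = r^2 * 15 mod 29 = 15^2 * 15 = 22*15 = 11
  bit 2 = 0: r = r^2 mod 29 = 11^2 = 5
  bit 3 = 1: r = r^2 * 15 mod 29 = 5^2 * 15 = 25*15 = 27
  bit 4 = 0: r = r^2 mod 29 = 27^2 = 4
  -> B = 4
s = B^a = 4^13 mod 29  (bits of 13 = 1101)
  bit 0 = 1: r = r^2 * 4 mod 29 = 1^2 * 4 = 1*4 = 4
  bit 1 = 1: r = r^2 * 4 mod 29 = 4^2 * 4 = 16*4 = 6
  bit 2 = 0: r = r^2 mod 29 = 6^2 = 7
  bit 3 = 1: r = r^2 * 4 mod 29 = 7^2 * 4 = 20*4 = 22
  -> s = B^a = 22

Answer: 27 4 22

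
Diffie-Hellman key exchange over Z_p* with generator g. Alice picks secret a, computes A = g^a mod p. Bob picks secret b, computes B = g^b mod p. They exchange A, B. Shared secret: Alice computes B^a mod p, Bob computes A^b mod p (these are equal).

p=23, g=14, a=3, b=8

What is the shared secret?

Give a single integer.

Answer: 12

Derivation:
A = 14^3 mod 23  (bits of 3 = 11)
  bit 0 = 1: r = r^2 * 14 mod 23 = 1^2 * 14 = 1*14 = 14
  bit 1 = 1: r = r^2 * 14 mod 23 = 14^2 * 14 = 12*14 = 7
  -> A = 7
B = 14^8 mod 23  (bits of 8 = 1000)
  bit 0 = 1: r = r^2 * 14 mod 23 = 1^2 * 14 = 1*14 = 14
  bit 1 = 0: r = r^2 mod 23 = 14^2 = 12
  bit 2 = 0: r = r^2 mod 23 = 12^2 = 6
  bit 3 = 0: r = r^2 mod 23 = 6^2 = 13
  -> B = 13
s = B^a = 13^3 mod 23  (bits of 3 = 11)
  bit 0 = 1: r = r^2 * 13 mod 23 = 1^2 * 13 = 1*13 = 13
  bit 1 = 1: r = r^2 * 13 mod 23 = 13^2 * 13 = 8*13 = 12
  -> s = B^a = 12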